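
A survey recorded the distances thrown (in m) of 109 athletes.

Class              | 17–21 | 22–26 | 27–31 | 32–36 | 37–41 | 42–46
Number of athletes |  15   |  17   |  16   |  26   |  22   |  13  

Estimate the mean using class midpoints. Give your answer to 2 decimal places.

Midpoints: 19, 24, 29, 34, 39, 44
Σfm = 15×19 + 17×24 + 16×29 + 26×34 + 22×39 + 13×44 = 3471
n = Σf = 109
Mean = 3471 / 109 = 31.8440

31.84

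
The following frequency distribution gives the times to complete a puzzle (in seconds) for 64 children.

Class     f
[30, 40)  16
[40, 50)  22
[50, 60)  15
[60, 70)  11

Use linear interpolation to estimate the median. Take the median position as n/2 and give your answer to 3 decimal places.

47.273

Cumulative frequencies: 16, 38, 53, 64
n = 64; position = n/2 = 32.
This falls in the class [40, 50): L = 40, F = 16, f = 22, h = 10.
Median ≈ 40 + ((32 − 16) / 22) × 10 = 47.2727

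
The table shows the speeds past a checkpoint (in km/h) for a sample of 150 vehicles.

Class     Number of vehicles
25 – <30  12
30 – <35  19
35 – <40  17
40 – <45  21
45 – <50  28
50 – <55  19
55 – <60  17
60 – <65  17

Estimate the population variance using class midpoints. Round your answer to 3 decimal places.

111.849

Midpoints: 27.5, 32.5, 37.5, 42.5, 47.5, 52.5, 57.5, 62.5
n = 150, Σfm = 6845, mean = 45.6333
Σfm² = 329137.5
Σf(m − x̄)² = Σfm² − (Σfm)²/n = 329137.5 − 6845²/150 = 16777.3333
Population variance = 16777.3333 / 150 = 111.8489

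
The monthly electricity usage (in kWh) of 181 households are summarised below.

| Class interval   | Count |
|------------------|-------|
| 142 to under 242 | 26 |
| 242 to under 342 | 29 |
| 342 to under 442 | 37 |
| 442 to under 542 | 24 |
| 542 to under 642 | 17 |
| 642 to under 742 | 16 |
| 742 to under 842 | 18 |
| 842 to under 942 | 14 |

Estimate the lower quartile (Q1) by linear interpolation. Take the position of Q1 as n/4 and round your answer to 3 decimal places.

308.379

Cumulative frequencies: 26, 55, 92, 116, 133, 149, 167, 181
n = 181; position = n/4 = 45.25.
This falls in the class 242 to under 342: L = 242, F = 26, f = 29, h = 100.
Lower quartile ≈ 242 + ((45.25 − 26) / 29) × 100 = 308.3793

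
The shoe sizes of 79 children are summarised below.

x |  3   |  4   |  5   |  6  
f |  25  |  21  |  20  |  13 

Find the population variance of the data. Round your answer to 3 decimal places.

1.157

Values: 3, 4, 5, 6
n = 79, Σfx = 337, mean = 4.2658
Σfx² = 1529
Σf(x − x̄)² = Σfx² − (Σfx)²/n = 1529 − 337²/79 = 91.4177
Population variance = 91.4177 / 79 = 1.1572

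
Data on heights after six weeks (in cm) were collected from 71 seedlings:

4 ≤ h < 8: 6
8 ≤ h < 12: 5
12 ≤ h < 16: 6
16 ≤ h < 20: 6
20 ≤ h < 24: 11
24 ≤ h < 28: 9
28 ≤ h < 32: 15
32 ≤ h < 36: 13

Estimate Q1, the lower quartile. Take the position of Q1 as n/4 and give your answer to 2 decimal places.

16.50

Cumulative frequencies: 6, 11, 17, 23, 34, 43, 58, 71
n = 71; position = n/4 = 17.75.
This falls in the class 16 ≤ h < 20: L = 16, F = 17, f = 6, h = 4.
Lower quartile ≈ 16 + ((17.75 − 17) / 6) × 4 = 16.5000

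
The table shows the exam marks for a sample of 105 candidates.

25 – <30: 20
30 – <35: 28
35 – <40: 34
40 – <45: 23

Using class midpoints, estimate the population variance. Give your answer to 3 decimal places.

Midpoints: 27.5, 32.5, 37.5, 42.5
n = 105, Σfm = 3712.5, mean = 35.3571
Σfm² = 134056.25
Σf(m − x̄)² = Σfm² − (Σfm)²/n = 134056.25 − 3712.5²/105 = 2792.8571
Population variance = 2792.8571 / 105 = 26.5986

26.599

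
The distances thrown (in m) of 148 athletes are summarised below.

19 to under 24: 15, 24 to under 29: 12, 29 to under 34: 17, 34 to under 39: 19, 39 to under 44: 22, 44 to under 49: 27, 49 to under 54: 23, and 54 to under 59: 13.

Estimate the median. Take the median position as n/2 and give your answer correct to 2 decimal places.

41.50

Cumulative frequencies: 15, 27, 44, 63, 85, 112, 135, 148
n = 148; position = n/2 = 74.
This falls in the class 39 to under 44: L = 39, F = 63, f = 22, h = 5.
Median ≈ 39 + ((74 − 63) / 22) × 5 = 41.5000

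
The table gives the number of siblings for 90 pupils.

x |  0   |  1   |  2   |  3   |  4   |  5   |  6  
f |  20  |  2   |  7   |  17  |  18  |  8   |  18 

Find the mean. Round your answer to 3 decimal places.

Values: 0, 1, 2, 3, 4, 5, 6
Σfx = 20×0 + 2×1 + 7×2 + 17×3 + 18×4 + 8×5 + 18×6 = 287
n = Σf = 90
Mean = 287 / 90 = 3.1889

3.189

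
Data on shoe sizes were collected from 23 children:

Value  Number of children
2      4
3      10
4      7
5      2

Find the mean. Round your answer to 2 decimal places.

Values: 2, 3, 4, 5
Σfx = 4×2 + 10×3 + 7×4 + 2×5 = 76
n = Σf = 23
Mean = 76 / 23 = 3.3043

3.30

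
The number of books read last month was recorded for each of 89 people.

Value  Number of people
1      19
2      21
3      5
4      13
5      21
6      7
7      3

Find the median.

3

Cumulative frequencies: 19, 40, 45, 58, 79, 86, 89
n = 89, so the median is the value in position (n+1)/2 = 45.
Position 45 falls at value 3.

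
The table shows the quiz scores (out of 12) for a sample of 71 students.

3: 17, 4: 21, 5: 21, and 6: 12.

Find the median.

Cumulative frequencies: 17, 38, 59, 71
n = 71, so the median is the value in position (n+1)/2 = 36.
Position 36 falls at value 4.

4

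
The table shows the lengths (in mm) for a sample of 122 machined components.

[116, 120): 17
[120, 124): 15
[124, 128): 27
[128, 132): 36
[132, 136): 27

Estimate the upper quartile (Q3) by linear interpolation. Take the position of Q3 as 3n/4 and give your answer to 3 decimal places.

131.611

Cumulative frequencies: 17, 32, 59, 95, 122
n = 122; position = 3n/4 = 91.5.
This falls in the class [128, 132): L = 128, F = 59, f = 36, h = 4.
Upper quartile ≈ 128 + ((91.5 − 59) / 36) × 4 = 131.6111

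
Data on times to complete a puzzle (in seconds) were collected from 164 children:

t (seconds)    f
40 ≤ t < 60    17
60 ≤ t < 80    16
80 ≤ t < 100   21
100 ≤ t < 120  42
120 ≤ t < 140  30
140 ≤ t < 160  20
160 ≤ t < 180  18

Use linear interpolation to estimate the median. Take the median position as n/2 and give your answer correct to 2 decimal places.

Cumulative frequencies: 17, 33, 54, 96, 126, 146, 164
n = 164; position = n/2 = 82.
This falls in the class 100 ≤ t < 120: L = 100, F = 54, f = 42, h = 20.
Median ≈ 100 + ((82 − 54) / 42) × 20 = 113.3333

113.33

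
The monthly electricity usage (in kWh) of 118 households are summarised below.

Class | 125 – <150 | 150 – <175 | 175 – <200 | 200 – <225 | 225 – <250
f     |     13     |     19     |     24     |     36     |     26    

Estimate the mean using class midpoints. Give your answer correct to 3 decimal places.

Midpoints: 137.5, 162.5, 187.5, 212.5, 237.5
Σfm = 13×137.5 + 19×162.5 + 24×187.5 + 36×212.5 + 26×237.5 = 23200
n = Σf = 118
Mean = 23200 / 118 = 196.6102

196.610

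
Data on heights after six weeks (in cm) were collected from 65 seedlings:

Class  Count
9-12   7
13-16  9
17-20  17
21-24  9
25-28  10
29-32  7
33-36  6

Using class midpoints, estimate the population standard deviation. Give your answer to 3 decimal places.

7.103

Midpoints: 10.5, 14.5, 18.5, 22.5, 26.5, 30.5, 34.5
n = 65, Σfm = 1406.5, mean = 21.6385
Σfm² = 33714.25
Σf(m − x̄)² = Σfm² − (Σfm)²/n = 33714.25 − 1406.5²/65 = 3279.7538
Population variance = 3279.7538 / 65 = 50.4578
Standard deviation = √50.4578 = 7.1034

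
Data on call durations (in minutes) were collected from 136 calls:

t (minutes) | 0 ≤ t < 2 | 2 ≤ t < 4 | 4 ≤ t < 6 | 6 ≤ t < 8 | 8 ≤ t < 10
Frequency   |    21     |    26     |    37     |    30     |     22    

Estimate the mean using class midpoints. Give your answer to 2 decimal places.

Midpoints: 1, 3, 5, 7, 9
Σfm = 21×1 + 26×3 + 37×5 + 30×7 + 22×9 = 692
n = Σf = 136
Mean = 692 / 136 = 5.0882

5.09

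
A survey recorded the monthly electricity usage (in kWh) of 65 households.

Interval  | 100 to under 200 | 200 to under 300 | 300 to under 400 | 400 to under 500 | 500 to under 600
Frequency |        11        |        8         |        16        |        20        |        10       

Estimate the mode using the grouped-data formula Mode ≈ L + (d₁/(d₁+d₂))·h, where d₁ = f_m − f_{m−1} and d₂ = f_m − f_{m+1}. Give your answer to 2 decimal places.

428.57

Modal class: 400 to under 500 (highest frequency 20).
d₁ = 20 − 16 = 4, d₂ = 20 − 10 = 10
Mode ≈ 400 + (4/(4+10)) × 100 = 400 + 28.5714 = 428.5714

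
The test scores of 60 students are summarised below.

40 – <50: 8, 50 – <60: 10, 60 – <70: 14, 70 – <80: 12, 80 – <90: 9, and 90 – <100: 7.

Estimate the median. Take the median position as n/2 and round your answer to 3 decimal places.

Cumulative frequencies: 8, 18, 32, 44, 53, 60
n = 60; position = n/2 = 30.
This falls in the class 60 – <70: L = 60, F = 18, f = 14, h = 10.
Median ≈ 60 + ((30 − 18) / 14) × 10 = 68.5714

68.571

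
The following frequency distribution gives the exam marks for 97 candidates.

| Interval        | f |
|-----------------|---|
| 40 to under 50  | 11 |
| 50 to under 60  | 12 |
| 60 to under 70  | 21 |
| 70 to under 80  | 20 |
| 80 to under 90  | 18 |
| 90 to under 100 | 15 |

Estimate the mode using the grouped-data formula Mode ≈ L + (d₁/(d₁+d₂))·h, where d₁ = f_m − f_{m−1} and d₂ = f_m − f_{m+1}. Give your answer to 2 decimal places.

69.00

Modal class: 60 to under 70 (highest frequency 21).
d₁ = 21 − 12 = 9, d₂ = 21 − 20 = 1
Mode ≈ 60 + (9/(9+1)) × 10 = 60 + 9.0000 = 69.0000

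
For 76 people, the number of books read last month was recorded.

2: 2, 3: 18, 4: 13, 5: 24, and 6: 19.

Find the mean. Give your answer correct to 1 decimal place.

4.5

Values: 2, 3, 4, 5, 6
Σfx = 2×2 + 18×3 + 13×4 + 24×5 + 19×6 = 344
n = Σf = 76
Mean = 344 / 76 = 4.5263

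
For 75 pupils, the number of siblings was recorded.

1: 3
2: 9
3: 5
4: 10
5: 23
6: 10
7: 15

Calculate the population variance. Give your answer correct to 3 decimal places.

Values: 1, 2, 3, 4, 5, 6, 7
n = 75, Σfx = 356, mean = 4.7467
Σfx² = 1914
Σf(x − x̄)² = Σfx² − (Σfx)²/n = 1914 − 356²/75 = 224.1867
Population variance = 224.1867 / 75 = 2.9892

2.989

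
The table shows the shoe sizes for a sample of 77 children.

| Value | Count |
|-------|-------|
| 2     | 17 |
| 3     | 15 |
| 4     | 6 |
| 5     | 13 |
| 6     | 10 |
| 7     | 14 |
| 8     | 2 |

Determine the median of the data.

Cumulative frequencies: 17, 32, 38, 51, 61, 75, 77
n = 77, so the median is the value in position (n+1)/2 = 39.
Position 39 falls at value 5.

5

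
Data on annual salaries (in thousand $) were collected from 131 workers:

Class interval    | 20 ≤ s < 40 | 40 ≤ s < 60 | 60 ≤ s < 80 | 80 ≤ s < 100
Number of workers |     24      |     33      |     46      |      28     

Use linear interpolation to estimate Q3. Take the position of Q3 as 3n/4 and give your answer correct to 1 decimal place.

77.9

Cumulative frequencies: 24, 57, 103, 131
n = 131; position = 3n/4 = 98.25.
This falls in the class 60 ≤ s < 80: L = 60, F = 57, f = 46, h = 20.
Upper quartile ≈ 60 + ((98.25 − 57) / 46) × 20 = 77.9348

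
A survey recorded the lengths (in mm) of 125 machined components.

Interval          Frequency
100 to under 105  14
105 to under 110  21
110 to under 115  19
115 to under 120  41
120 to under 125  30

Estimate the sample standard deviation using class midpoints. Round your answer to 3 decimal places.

6.605

Midpoints: 102.5, 107.5, 112.5, 117.5, 122.5
n = 125, Σfm = 14322.5, mean = 114.5800
Σfm² = 1646481.25
Σf(m − x̄)² = Σfm² − (Σfm)²/n = 1646481.25 − 14322.5²/125 = 5409.2000
Sample variance = 5409.2000 / 124 = 43.6226
Standard deviation = √43.6226 = 6.6047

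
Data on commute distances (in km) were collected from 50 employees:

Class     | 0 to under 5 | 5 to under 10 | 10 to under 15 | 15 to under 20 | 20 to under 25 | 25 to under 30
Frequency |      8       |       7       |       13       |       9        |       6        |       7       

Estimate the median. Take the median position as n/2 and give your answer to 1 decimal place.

13.8

Cumulative frequencies: 8, 15, 28, 37, 43, 50
n = 50; position = n/2 = 25.
This falls in the class 10 to under 15: L = 10, F = 15, f = 13, h = 5.
Median ≈ 10 + ((25 − 15) / 13) × 5 = 13.8462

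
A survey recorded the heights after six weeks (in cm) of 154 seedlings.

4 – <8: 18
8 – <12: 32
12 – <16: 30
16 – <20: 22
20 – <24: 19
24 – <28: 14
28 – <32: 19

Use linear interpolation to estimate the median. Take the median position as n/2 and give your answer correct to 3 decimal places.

Cumulative frequencies: 18, 50, 80, 102, 121, 135, 154
n = 154; position = n/2 = 77.
This falls in the class 12 – <16: L = 12, F = 50, f = 30, h = 4.
Median ≈ 12 + ((77 − 50) / 30) × 4 = 15.6000

15.600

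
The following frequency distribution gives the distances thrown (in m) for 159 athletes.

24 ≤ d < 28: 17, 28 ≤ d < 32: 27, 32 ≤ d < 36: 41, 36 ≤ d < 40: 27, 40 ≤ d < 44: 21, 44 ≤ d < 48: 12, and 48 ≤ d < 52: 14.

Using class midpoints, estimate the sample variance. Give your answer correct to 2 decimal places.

Midpoints: 26, 30, 34, 38, 42, 46, 50
n = 159, Σfm = 5806, mean = 36.5157
Σfm² = 219612
Σf(m − x̄)² = Σfm² − (Σfm)²/n = 219612 − 5806²/159 = 7601.7107
Sample variance = 7601.7107 / 158 = 48.1121

48.11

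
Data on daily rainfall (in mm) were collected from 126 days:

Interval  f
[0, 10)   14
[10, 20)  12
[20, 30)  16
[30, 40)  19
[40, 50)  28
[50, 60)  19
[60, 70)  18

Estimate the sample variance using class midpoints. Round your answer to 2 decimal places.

Midpoints: 5, 15, 25, 35, 45, 55, 65
n = 126, Σfm = 4790, mean = 38.0159
Σfm² = 226550
Σf(m − x̄)² = Σfm² − (Σfm)²/n = 226550 − 4790²/126 = 44453.9683
Sample variance = 44453.9683 / 125 = 355.6317

355.63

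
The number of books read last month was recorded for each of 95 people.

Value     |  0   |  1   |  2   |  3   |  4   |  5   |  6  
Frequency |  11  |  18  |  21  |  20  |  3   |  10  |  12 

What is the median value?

2

Cumulative frequencies: 11, 29, 50, 70, 73, 83, 95
n = 95, so the median is the value in position (n+1)/2 = 48.
Position 48 falls at value 2.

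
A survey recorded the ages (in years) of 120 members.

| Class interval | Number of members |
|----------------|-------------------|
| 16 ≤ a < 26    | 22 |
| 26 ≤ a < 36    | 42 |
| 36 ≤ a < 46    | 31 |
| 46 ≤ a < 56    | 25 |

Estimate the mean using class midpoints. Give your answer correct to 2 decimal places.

35.92

Midpoints: 21, 31, 41, 51
Σfm = 22×21 + 42×31 + 31×41 + 25×51 = 4310
n = Σf = 120
Mean = 4310 / 120 = 35.9167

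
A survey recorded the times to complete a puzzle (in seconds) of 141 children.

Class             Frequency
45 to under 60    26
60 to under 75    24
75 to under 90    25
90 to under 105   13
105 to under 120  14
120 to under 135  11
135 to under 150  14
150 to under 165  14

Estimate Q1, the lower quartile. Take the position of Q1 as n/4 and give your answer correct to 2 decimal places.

65.78

Cumulative frequencies: 26, 50, 75, 88, 102, 113, 127, 141
n = 141; position = n/4 = 35.25.
This falls in the class 60 to under 75: L = 60, F = 26, f = 24, h = 15.
Lower quartile ≈ 60 + ((35.25 − 26) / 24) × 15 = 65.7812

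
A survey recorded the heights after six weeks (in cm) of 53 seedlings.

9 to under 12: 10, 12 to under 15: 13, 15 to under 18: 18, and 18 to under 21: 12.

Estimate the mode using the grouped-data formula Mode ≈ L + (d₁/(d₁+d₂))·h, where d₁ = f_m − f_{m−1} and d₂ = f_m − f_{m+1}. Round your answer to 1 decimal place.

Modal class: 15 to under 18 (highest frequency 18).
d₁ = 18 − 13 = 5, d₂ = 18 − 12 = 6
Mode ≈ 15 + (5/(5+6)) × 3 = 15 + 1.3636 = 16.3636

16.4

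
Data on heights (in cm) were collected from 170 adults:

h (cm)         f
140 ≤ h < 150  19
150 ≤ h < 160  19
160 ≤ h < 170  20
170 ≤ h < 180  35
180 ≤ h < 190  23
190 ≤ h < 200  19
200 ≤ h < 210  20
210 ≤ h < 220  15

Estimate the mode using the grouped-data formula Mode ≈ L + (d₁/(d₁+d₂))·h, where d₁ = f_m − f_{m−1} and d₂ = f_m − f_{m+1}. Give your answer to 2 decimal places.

Modal class: 170 ≤ h < 180 (highest frequency 35).
d₁ = 35 − 20 = 15, d₂ = 35 − 23 = 12
Mode ≈ 170 + (15/(15+12)) × 10 = 170 + 5.5556 = 175.5556

175.56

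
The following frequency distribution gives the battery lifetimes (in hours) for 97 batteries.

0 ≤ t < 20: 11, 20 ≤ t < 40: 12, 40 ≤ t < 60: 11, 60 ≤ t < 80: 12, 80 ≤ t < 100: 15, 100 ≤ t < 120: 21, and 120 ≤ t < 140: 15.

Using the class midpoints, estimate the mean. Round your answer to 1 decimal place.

77.0

Midpoints: 10, 30, 50, 70, 90, 110, 130
Σfm = 11×10 + 12×30 + 11×50 + 12×70 + 15×90 + 21×110 + 15×130 = 7470
n = Σf = 97
Mean = 7470 / 97 = 77.0103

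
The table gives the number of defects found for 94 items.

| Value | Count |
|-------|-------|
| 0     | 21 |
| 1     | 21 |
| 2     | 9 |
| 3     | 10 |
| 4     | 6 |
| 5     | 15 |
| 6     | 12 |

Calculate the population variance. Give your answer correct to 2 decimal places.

4.65

Values: 0, 1, 2, 3, 4, 5, 6
n = 94, Σfx = 240, mean = 2.5532
Σfx² = 1050
Σf(x − x̄)² = Σfx² − (Σfx)²/n = 1050 − 240²/94 = 437.2340
Population variance = 437.2340 / 94 = 4.6514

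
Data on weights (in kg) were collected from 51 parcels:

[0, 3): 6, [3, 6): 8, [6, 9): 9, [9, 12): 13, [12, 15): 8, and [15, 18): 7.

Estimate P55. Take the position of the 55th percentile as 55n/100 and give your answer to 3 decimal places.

10.165

Cumulative frequencies: 6, 14, 23, 36, 44, 51
n = 51; position = 55n/100 = 28.05.
This falls in the class [9, 12): L = 9, F = 23, f = 13, h = 3.
55th percentile ≈ 9 + ((28.05 − 23) / 13) × 3 = 10.1654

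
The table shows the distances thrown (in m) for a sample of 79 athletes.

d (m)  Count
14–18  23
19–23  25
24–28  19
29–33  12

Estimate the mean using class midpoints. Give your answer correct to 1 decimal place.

Midpoints: 16, 21, 26, 31
Σfm = 23×16 + 25×21 + 19×26 + 12×31 = 1759
n = Σf = 79
Mean = 1759 / 79 = 22.2658

22.3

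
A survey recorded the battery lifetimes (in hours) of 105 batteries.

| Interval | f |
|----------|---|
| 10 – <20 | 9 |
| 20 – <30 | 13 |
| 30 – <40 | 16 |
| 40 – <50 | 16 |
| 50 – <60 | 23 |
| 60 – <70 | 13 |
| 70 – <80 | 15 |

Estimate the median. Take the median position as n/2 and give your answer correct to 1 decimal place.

49.1

Cumulative frequencies: 9, 22, 38, 54, 77, 90, 105
n = 105; position = n/2 = 52.5.
This falls in the class 40 – <50: L = 40, F = 38, f = 16, h = 10.
Median ≈ 40 + ((52.5 − 38) / 16) × 10 = 49.0625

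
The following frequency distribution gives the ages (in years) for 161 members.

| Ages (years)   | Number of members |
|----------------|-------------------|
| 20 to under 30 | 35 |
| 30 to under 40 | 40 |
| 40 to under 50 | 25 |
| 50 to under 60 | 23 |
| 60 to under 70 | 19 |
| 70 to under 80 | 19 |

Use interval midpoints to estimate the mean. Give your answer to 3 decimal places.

45.497

Midpoints: 25, 35, 45, 55, 65, 75
Σfm = 35×25 + 40×35 + 25×45 + 23×55 + 19×65 + 19×75 = 7325
n = Σf = 161
Mean = 7325 / 161 = 45.4969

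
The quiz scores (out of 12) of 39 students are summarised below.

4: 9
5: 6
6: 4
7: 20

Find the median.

7

Cumulative frequencies: 9, 15, 19, 39
n = 39, so the median is the value in position (n+1)/2 = 20.
Position 20 falls at value 7.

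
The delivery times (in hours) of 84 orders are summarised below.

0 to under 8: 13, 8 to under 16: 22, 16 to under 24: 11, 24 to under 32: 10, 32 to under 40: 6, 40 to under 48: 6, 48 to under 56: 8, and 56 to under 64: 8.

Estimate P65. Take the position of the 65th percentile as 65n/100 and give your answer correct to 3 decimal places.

30.880

Cumulative frequencies: 13, 35, 46, 56, 62, 68, 76, 84
n = 84; position = 65n/100 = 54.6.
This falls in the class 24 to under 32: L = 24, F = 46, f = 10, h = 8.
65th percentile ≈ 24 + ((54.6 − 46) / 10) × 8 = 30.8800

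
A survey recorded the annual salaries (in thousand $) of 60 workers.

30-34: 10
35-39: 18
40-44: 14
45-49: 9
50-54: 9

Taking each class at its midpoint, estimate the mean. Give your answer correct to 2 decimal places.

Midpoints: 32, 37, 42, 47, 52
Σfm = 10×32 + 18×37 + 14×42 + 9×47 + 9×52 = 2465
n = Σf = 60
Mean = 2465 / 60 = 41.0833

41.08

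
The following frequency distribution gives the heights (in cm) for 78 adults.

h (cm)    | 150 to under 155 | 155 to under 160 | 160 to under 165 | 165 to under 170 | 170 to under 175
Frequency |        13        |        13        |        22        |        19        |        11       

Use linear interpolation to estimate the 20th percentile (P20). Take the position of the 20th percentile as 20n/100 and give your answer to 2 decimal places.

Cumulative frequencies: 13, 26, 48, 67, 78
n = 78; position = 20n/100 = 15.6.
This falls in the class 155 to under 160: L = 155, F = 13, f = 13, h = 5.
20th percentile ≈ 155 + ((15.6 − 13) / 13) × 5 = 156.0000

156.00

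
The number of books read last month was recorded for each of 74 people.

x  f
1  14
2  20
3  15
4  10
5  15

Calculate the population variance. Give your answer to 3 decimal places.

Values: 1, 2, 3, 4, 5
n = 74, Σfx = 214, mean = 2.8919
Σfx² = 764
Σf(x − x̄)² = Σfx² − (Σfx)²/n = 764 − 214²/74 = 145.1351
Population variance = 145.1351 / 74 = 1.9613

1.961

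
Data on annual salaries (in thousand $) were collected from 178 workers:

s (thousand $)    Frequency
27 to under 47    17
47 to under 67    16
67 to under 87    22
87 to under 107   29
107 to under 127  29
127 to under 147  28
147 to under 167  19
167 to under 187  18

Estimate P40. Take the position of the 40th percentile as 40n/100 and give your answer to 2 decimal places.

Cumulative frequencies: 17, 33, 55, 84, 113, 141, 160, 178
n = 178; position = 40n/100 = 71.2.
This falls in the class 87 to under 107: L = 87, F = 55, f = 29, h = 20.
40th percentile ≈ 87 + ((71.2 − 55) / 29) × 20 = 98.1724

98.17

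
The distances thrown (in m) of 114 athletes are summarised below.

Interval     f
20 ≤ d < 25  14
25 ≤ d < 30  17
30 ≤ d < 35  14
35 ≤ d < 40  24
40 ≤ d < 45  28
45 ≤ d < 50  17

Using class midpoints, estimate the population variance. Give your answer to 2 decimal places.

Midpoints: 22.5, 27.5, 32.5, 37.5, 42.5, 47.5
n = 114, Σfm = 4135, mean = 36.2719
Σfm² = 157412.5
Σf(m − x̄)² = Σfm² − (Σfm)²/n = 157412.5 − 4135²/114 = 7428.0702
Population variance = 7428.0702 / 114 = 65.1585

65.16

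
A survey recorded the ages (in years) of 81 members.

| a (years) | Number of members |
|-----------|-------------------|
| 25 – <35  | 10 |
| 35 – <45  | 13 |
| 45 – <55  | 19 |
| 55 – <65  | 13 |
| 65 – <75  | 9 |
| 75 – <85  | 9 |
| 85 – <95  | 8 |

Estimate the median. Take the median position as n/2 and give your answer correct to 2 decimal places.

Cumulative frequencies: 10, 23, 42, 55, 64, 73, 81
n = 81; position = n/2 = 40.5.
This falls in the class 45 – <55: L = 45, F = 23, f = 19, h = 10.
Median ≈ 45 + ((40.5 − 23) / 19) × 10 = 54.2105

54.21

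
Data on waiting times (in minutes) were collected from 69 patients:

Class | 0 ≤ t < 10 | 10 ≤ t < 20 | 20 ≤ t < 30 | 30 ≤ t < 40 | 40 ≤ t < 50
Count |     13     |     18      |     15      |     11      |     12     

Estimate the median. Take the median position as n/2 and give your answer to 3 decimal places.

22.333

Cumulative frequencies: 13, 31, 46, 57, 69
n = 69; position = n/2 = 34.5.
This falls in the class 20 ≤ t < 30: L = 20, F = 31, f = 15, h = 10.
Median ≈ 20 + ((34.5 − 31) / 15) × 10 = 22.3333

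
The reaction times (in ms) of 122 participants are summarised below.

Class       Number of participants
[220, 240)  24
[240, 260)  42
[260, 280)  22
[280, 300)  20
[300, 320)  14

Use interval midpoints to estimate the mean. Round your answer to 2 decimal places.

263.11

Midpoints: 230, 250, 270, 290, 310
Σfm = 24×230 + 42×250 + 22×270 + 20×290 + 14×310 = 32100
n = Σf = 122
Mean = 32100 / 122 = 263.1148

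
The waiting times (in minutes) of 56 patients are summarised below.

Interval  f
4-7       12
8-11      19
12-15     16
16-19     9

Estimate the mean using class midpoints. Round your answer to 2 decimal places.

Midpoints: 5.5, 9.5, 13.5, 17.5
Σfm = 12×5.5 + 19×9.5 + 16×13.5 + 9×17.5 = 620
n = Σf = 56
Mean = 620 / 56 = 11.0714

11.07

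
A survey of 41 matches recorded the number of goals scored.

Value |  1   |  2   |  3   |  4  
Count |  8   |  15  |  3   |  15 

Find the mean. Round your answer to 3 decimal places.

Values: 1, 2, 3, 4
Σfx = 8×1 + 15×2 + 3×3 + 15×4 = 107
n = Σf = 41
Mean = 107 / 41 = 2.6098

2.610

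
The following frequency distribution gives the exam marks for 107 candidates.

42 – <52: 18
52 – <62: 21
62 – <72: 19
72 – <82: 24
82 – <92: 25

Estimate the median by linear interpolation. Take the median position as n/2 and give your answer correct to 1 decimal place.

Cumulative frequencies: 18, 39, 58, 82, 107
n = 107; position = n/2 = 53.5.
This falls in the class 62 – <72: L = 62, F = 39, f = 19, h = 10.
Median ≈ 62 + ((53.5 − 39) / 19) × 10 = 69.6316

69.6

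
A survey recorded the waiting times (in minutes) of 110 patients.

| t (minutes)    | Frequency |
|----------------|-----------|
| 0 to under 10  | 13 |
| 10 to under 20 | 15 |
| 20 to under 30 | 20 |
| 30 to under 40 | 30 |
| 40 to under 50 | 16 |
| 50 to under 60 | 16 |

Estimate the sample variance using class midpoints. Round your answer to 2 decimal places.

Midpoints: 5, 15, 25, 35, 45, 55
n = 110, Σfm = 3440, mean = 31.2727
Σfm² = 133750
Σf(m − x̄)² = Σfm² − (Σfm)²/n = 133750 − 3440²/110 = 26171.8182
Sample variance = 26171.8182 / 109 = 240.1084

240.11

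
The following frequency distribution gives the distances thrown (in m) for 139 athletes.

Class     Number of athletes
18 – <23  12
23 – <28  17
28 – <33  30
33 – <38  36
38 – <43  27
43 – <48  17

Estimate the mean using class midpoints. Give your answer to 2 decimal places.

Midpoints: 20.5, 25.5, 30.5, 35.5, 40.5, 45.5
Σfm = 12×20.5 + 17×25.5 + 30×30.5 + 36×35.5 + 27×40.5 + 17×45.5 = 4739.5
n = Σf = 139
Mean = 4739.5 / 139 = 34.0971

34.10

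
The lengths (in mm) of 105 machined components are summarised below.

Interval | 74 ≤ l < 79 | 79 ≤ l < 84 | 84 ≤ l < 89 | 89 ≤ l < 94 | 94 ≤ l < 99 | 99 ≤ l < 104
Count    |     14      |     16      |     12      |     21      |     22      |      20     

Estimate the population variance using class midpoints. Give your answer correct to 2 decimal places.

Midpoints: 76.5, 81.5, 86.5, 91.5, 96.5, 101.5
n = 105, Σfm = 9487.5, mean = 90.3571
Σfm² = 864726.25
Σf(m − x̄)² = Σfm² − (Σfm)²/n = 864726.25 − 9487.5²/105 = 7462.8571
Population variance = 7462.8571 / 105 = 71.0748

71.07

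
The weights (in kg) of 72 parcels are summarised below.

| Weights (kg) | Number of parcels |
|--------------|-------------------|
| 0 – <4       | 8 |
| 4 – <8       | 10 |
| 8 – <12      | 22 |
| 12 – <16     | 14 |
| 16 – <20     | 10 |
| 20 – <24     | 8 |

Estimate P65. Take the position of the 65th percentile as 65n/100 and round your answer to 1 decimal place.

13.9

Cumulative frequencies: 8, 18, 40, 54, 64, 72
n = 72; position = 65n/100 = 46.8.
This falls in the class 12 – <16: L = 12, F = 40, f = 14, h = 4.
65th percentile ≈ 12 + ((46.8 − 40) / 14) × 4 = 13.9429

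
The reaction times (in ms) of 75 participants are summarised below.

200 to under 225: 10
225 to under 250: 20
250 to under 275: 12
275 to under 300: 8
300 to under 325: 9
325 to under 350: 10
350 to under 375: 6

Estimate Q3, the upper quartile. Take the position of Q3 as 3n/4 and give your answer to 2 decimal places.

317.36

Cumulative frequencies: 10, 30, 42, 50, 59, 69, 75
n = 75; position = 3n/4 = 56.25.
This falls in the class 300 to under 325: L = 300, F = 50, f = 9, h = 25.
Upper quartile ≈ 300 + ((56.25 − 50) / 9) × 25 = 317.3611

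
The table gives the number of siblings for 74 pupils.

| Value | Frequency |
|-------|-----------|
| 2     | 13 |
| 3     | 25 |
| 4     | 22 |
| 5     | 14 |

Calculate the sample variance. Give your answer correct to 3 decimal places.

Values: 2, 3, 4, 5
n = 74, Σfx = 259, mean = 3.5000
Σfx² = 979
Σf(x − x̄)² = Σfx² − (Σfx)²/n = 979 − 259²/74 = 72.5000
Sample variance = 72.5000 / 73 = 0.9932

0.993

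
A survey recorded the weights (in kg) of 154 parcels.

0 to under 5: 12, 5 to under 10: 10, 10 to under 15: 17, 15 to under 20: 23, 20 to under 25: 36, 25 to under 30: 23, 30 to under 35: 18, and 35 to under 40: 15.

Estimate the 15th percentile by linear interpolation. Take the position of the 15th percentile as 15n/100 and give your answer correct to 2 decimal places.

10.32

Cumulative frequencies: 12, 22, 39, 62, 98, 121, 139, 154
n = 154; position = 15n/100 = 23.1.
This falls in the class 10 to under 15: L = 10, F = 22, f = 17, h = 5.
15th percentile ≈ 10 + ((23.1 − 22) / 17) × 5 = 10.3235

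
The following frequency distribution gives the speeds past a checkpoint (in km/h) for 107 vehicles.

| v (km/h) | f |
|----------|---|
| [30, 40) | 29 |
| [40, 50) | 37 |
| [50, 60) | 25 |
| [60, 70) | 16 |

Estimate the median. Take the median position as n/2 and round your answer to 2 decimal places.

Cumulative frequencies: 29, 66, 91, 107
n = 107; position = n/2 = 53.5.
This falls in the class [40, 50): L = 40, F = 29, f = 37, h = 10.
Median ≈ 40 + ((53.5 − 29) / 37) × 10 = 46.6216

46.62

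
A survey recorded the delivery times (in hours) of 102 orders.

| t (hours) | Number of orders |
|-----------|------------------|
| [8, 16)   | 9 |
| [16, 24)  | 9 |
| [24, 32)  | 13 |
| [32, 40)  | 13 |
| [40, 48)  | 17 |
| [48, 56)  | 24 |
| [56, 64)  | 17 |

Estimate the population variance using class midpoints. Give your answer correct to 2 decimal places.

Midpoints: 12, 20, 28, 36, 44, 52, 60
n = 102, Σfm = 4136, mean = 40.5490
Σfm² = 190944
Σf(m − x̄)² = Σfm² − (Σfm)²/n = 190944 − 4136²/102 = 23233.2549
Population variance = 23233.2549 / 102 = 227.7770

227.78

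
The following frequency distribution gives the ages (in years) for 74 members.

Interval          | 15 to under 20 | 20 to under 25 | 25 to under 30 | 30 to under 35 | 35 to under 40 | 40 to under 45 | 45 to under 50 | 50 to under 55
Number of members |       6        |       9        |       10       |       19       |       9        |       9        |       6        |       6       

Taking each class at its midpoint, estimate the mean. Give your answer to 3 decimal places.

34.054

Midpoints: 17.5, 22.5, 27.5, 32.5, 37.5, 42.5, 47.5, 52.5
Σfm = 6×17.5 + 9×22.5 + 10×27.5 + 19×32.5 + 9×37.5 + 9×42.5 + 6×47.5 + 6×52.5 = 2520
n = Σf = 74
Mean = 2520 / 74 = 34.0541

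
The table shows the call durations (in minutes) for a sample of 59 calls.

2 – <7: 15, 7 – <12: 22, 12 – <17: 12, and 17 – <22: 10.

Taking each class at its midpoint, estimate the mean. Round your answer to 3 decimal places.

Midpoints: 4.5, 9.5, 14.5, 19.5
Σfm = 15×4.5 + 22×9.5 + 12×14.5 + 10×19.5 = 645.5
n = Σf = 59
Mean = 645.5 / 59 = 10.9407

10.941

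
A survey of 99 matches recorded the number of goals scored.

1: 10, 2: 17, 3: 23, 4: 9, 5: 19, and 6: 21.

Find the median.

3

Cumulative frequencies: 10, 27, 50, 59, 78, 99
n = 99, so the median is the value in position (n+1)/2 = 50.
Position 50 falls at value 3.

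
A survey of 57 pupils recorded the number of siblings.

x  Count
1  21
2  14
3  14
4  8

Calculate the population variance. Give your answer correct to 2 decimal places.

Values: 1, 2, 3, 4
n = 57, Σfx = 123, mean = 2.1579
Σfx² = 331
Σf(x − x̄)² = Σfx² − (Σfx)²/n = 331 − 123²/57 = 65.5789
Population variance = 65.5789 / 57 = 1.1505

1.15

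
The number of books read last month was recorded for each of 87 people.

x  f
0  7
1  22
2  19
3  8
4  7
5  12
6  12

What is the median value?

Cumulative frequencies: 7, 29, 48, 56, 63, 75, 87
n = 87, so the median is the value in position (n+1)/2 = 44.
Position 44 falls at value 2.

2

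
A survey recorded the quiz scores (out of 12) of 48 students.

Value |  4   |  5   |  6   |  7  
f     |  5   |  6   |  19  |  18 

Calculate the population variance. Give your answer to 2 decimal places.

Values: 4, 5, 6, 7
n = 48, Σfx = 290, mean = 6.0417
Σfx² = 1796
Σf(x − x̄)² = Σfx² − (Σfx)²/n = 1796 − 290²/48 = 43.9167
Population variance = 43.9167 / 48 = 0.9149

0.91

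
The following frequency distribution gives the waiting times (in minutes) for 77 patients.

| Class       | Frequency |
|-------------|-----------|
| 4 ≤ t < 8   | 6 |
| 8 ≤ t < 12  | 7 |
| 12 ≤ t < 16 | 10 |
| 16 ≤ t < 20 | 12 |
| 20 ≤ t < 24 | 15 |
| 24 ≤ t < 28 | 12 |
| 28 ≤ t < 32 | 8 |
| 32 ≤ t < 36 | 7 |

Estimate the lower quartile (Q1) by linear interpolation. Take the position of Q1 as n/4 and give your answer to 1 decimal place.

Cumulative frequencies: 6, 13, 23, 35, 50, 62, 70, 77
n = 77; position = n/4 = 19.25.
This falls in the class 12 ≤ t < 16: L = 12, F = 13, f = 10, h = 4.
Lower quartile ≈ 12 + ((19.25 − 13) / 10) × 4 = 14.5000

14.5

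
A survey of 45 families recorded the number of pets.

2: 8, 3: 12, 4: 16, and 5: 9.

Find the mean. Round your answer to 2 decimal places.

3.58

Values: 2, 3, 4, 5
Σfx = 8×2 + 12×3 + 16×4 + 9×5 = 161
n = Σf = 45
Mean = 161 / 45 = 3.5778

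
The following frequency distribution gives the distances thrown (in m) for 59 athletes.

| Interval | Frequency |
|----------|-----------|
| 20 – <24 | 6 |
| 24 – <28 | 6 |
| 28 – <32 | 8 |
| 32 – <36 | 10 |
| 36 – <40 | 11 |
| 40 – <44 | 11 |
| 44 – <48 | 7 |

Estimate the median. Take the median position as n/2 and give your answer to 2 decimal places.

35.80

Cumulative frequencies: 6, 12, 20, 30, 41, 52, 59
n = 59; position = n/2 = 29.5.
This falls in the class 32 – <36: L = 32, F = 20, f = 10, h = 4.
Median ≈ 32 + ((29.5 − 20) / 10) × 4 = 35.8000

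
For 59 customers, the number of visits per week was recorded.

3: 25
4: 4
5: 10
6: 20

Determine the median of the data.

5

Cumulative frequencies: 25, 29, 39, 59
n = 59, so the median is the value in position (n+1)/2 = 30.
Position 30 falls at value 5.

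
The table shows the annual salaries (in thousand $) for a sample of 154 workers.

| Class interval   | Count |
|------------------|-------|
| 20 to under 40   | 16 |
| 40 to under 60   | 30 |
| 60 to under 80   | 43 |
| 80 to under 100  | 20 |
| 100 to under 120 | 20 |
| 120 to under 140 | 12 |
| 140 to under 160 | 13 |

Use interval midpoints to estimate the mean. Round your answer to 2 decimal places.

Midpoints: 30, 50, 70, 90, 110, 130, 150
Σfm = 16×30 + 30×50 + 43×70 + 20×90 + 20×110 + 12×130 + 13×150 = 12500
n = Σf = 154
Mean = 12500 / 154 = 81.1688

81.17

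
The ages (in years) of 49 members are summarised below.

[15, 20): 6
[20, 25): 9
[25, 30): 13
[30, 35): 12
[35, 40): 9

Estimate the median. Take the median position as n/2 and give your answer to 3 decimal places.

28.654

Cumulative frequencies: 6, 15, 28, 40, 49
n = 49; position = n/2 = 24.5.
This falls in the class [25, 30): L = 25, F = 15, f = 13, h = 5.
Median ≈ 25 + ((24.5 − 15) / 13) × 5 = 28.6538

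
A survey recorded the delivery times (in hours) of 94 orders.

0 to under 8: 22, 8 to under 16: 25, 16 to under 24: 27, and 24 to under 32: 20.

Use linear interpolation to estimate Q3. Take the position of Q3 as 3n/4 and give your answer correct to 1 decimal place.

23.0

Cumulative frequencies: 22, 47, 74, 94
n = 94; position = 3n/4 = 70.5.
This falls in the class 16 to under 24: L = 16, F = 47, f = 27, h = 8.
Upper quartile ≈ 16 + ((70.5 − 47) / 27) × 8 = 22.9630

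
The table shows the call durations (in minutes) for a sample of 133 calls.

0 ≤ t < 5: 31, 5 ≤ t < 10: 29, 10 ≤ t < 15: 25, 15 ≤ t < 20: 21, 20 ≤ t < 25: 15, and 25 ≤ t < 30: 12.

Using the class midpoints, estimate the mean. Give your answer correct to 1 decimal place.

Midpoints: 2.5, 7.5, 12.5, 17.5, 22.5, 27.5
Σfm = 31×2.5 + 29×7.5 + 25×12.5 + 21×17.5 + 15×22.5 + 12×27.5 = 1642.5
n = Σf = 133
Mean = 1642.5 / 133 = 12.3496

12.3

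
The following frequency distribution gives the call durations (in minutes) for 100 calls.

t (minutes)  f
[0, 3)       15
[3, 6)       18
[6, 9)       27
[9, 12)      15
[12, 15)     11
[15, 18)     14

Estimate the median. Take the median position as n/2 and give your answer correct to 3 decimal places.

7.889

Cumulative frequencies: 15, 33, 60, 75, 86, 100
n = 100; position = n/2 = 50.
This falls in the class [6, 9): L = 6, F = 33, f = 27, h = 3.
Median ≈ 6 + ((50 − 33) / 27) × 3 = 7.8889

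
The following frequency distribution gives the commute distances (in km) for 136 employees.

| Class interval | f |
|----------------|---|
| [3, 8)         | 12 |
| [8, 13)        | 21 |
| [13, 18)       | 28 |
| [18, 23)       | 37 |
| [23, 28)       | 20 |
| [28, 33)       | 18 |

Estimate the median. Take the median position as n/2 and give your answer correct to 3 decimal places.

Cumulative frequencies: 12, 33, 61, 98, 118, 136
n = 136; position = n/2 = 68.
This falls in the class [18, 23): L = 18, F = 61, f = 37, h = 5.
Median ≈ 18 + ((68 − 61) / 37) × 5 = 18.9459

18.946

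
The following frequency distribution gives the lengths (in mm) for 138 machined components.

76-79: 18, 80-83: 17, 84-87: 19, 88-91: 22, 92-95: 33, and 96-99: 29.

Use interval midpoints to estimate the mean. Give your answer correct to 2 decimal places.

Midpoints: 77.5, 81.5, 85.5, 89.5, 93.5, 97.5
Σfm = 18×77.5 + 17×81.5 + 19×85.5 + 22×89.5 + 33×93.5 + 29×97.5 = 12287
n = Σf = 138
Mean = 12287 / 138 = 89.0362

89.04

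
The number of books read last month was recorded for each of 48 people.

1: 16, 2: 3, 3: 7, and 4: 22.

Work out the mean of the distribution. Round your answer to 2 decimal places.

Values: 1, 2, 3, 4
Σfx = 16×1 + 3×2 + 7×3 + 22×4 = 131
n = Σf = 48
Mean = 131 / 48 = 2.7292

2.73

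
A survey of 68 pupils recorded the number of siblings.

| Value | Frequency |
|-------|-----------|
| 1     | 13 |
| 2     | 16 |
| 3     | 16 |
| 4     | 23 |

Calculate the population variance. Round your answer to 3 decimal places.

Values: 1, 2, 3, 4
n = 68, Σfx = 185, mean = 2.7206
Σfx² = 589
Σf(x − x̄)² = Σfx² − (Σfx)²/n = 589 − 185²/68 = 85.6912
Population variance = 85.6912 / 68 = 1.2602

1.260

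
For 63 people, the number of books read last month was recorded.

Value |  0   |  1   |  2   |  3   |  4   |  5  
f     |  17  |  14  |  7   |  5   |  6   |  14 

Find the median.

Cumulative frequencies: 17, 31, 38, 43, 49, 63
n = 63, so the median is the value in position (n+1)/2 = 32.
Position 32 falls at value 2.

2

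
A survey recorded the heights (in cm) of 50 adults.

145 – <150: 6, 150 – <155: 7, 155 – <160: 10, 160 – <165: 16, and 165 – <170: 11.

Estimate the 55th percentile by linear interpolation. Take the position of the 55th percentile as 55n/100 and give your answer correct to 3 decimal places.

161.406

Cumulative frequencies: 6, 13, 23, 39, 50
n = 50; position = 55n/100 = 27.5.
This falls in the class 160 – <165: L = 160, F = 23, f = 16, h = 5.
55th percentile ≈ 160 + ((27.5 − 23) / 16) × 5 = 161.4062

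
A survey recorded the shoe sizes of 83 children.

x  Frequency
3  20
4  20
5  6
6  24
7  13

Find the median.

Cumulative frequencies: 20, 40, 46, 70, 83
n = 83, so the median is the value in position (n+1)/2 = 42.
Position 42 falls at value 5.

5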